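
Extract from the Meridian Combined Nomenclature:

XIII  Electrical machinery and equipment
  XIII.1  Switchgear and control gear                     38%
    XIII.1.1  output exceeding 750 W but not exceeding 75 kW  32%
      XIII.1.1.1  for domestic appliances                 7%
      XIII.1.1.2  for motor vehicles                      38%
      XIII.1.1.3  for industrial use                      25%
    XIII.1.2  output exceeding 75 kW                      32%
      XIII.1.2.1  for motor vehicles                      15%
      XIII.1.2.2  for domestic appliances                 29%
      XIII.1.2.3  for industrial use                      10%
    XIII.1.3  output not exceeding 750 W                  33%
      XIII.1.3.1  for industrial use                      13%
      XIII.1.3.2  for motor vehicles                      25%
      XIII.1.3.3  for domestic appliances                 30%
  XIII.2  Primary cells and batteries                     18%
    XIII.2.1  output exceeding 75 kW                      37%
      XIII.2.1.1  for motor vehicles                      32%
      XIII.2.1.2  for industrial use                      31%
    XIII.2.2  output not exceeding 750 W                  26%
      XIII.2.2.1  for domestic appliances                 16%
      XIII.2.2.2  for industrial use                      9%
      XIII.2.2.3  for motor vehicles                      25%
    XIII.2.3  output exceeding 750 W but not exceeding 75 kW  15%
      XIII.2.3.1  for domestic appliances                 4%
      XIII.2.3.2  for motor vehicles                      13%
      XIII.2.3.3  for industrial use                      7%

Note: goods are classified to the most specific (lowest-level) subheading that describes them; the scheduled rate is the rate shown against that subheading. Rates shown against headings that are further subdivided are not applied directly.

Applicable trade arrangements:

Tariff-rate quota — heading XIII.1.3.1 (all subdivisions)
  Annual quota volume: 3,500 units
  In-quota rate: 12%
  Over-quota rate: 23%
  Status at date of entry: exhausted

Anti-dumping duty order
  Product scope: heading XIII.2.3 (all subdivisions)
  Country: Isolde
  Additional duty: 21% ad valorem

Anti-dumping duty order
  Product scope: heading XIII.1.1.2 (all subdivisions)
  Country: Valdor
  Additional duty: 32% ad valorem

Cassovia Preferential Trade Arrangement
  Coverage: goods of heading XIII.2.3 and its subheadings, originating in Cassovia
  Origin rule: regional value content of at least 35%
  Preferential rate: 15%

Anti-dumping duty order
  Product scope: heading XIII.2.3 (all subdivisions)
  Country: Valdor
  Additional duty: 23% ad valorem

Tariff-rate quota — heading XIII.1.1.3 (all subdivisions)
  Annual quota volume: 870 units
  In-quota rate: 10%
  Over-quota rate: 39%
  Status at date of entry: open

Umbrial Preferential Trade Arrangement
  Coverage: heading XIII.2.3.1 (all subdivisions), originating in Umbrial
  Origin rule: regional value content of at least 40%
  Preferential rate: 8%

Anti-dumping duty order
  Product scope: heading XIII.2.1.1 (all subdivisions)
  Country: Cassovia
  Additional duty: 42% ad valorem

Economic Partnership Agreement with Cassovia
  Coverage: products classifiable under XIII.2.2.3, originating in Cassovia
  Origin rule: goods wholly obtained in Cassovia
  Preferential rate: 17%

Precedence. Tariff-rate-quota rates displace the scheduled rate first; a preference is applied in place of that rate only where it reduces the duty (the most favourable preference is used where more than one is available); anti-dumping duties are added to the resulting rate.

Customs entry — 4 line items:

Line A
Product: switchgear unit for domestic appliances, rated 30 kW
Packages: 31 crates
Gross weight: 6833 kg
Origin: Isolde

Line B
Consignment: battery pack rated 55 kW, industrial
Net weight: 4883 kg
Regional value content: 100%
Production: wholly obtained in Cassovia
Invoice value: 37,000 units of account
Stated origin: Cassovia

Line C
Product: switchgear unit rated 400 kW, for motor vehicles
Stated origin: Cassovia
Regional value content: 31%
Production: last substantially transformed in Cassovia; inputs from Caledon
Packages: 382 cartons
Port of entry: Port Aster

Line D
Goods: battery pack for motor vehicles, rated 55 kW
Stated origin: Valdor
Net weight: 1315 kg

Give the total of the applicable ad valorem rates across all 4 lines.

Line A: switchgear unit → XIII.1; rated 30 kW → XIII.1.1; for domestic appliances → XIII.1.1.1. Scheduled 7%. No special measure applies. → 7%.
Line B: battery pack → XIII.2; rated 55 kW → XIII.2.3; industrial → XIII.2.3.3. Scheduled 7%. Cassovia agreement on XIII.2.3: RVC ≥ 35% → 15% available; Cassovia agreement on XIII.2.2.3: XIII.2.3.3 not covered; preference 15% not lower than 7% → no reduction. → 7%.
Line C: switchgear unit → XIII.1; rated 400 kW → XIII.1.2; for motor vehicles → XIII.1.2.1. Scheduled 15%. Cassovia agreement on XIII.2.3: XIII.1.2.1 not covered; Cassovia agreement on XIII.2.2.3: XIII.1.2.1 not covered. → 15%.
Line D: battery pack → XIII.2; rated 55 kW → XIII.2.3; for motor vehicles → XIII.2.3.2. Scheduled 13%. anti-dumping (Valdor, XIII.2.3): +23%; total 13% + 23% = 36%. → 36%.
Sum: 7% + 7% + 15% + 36% = 65%.

65%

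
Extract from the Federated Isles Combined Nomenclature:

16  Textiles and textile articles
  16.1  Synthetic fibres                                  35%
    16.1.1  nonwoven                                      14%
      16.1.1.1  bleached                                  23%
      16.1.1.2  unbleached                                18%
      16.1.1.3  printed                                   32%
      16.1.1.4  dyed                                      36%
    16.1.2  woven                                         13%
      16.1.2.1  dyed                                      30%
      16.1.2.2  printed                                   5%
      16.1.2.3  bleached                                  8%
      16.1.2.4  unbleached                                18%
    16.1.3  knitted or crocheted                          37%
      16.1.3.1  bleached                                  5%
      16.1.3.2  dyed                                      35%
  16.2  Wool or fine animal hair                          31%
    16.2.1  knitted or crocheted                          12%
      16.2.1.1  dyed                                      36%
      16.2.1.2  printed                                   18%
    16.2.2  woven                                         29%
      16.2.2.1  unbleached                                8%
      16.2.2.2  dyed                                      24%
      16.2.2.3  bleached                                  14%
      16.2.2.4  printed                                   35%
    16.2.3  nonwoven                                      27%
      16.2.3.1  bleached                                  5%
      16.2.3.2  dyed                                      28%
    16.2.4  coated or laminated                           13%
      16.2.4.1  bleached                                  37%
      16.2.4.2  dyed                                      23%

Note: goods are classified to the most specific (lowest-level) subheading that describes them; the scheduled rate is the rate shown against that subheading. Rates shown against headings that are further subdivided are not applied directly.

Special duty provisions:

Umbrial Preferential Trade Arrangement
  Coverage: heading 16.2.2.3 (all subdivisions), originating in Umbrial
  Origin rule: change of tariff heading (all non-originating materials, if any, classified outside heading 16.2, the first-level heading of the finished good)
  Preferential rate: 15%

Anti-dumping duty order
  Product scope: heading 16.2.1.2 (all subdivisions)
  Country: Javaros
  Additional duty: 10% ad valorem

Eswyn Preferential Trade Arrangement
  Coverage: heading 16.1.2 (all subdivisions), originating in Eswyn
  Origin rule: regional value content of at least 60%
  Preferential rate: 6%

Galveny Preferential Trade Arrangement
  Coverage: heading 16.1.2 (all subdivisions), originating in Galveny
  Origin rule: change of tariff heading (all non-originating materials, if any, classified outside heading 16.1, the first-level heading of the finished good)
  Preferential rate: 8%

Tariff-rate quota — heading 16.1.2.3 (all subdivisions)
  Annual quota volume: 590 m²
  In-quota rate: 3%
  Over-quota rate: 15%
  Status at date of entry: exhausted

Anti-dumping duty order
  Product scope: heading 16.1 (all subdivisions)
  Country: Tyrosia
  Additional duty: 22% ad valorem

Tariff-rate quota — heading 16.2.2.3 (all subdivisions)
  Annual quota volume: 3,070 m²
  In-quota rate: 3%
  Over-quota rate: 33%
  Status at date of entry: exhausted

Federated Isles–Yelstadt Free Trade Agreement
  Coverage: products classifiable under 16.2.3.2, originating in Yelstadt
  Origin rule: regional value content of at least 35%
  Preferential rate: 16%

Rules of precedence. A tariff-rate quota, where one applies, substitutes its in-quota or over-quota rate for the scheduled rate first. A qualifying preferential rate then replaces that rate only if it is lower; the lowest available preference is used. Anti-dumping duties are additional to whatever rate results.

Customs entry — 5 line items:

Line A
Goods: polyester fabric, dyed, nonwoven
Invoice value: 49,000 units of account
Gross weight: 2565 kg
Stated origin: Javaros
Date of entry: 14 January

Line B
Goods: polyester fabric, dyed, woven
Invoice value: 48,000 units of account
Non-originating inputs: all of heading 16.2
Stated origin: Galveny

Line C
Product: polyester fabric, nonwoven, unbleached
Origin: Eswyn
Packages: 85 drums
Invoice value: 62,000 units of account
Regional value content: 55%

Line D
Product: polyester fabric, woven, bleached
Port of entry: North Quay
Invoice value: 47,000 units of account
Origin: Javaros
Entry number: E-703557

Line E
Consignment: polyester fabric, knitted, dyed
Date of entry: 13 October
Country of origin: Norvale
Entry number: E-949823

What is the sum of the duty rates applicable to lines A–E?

Line A: polyester → 16.1; nonwoven → 16.1.1; dyed → 16.1.1.4. Scheduled 36%. No special measure applies. → 36%.
Line B: polyester → 16.1; woven → 16.1.2; dyed → 16.1.2.1. Scheduled 30%. Galveny agreement on 16.1.2: CTH met → 8% available; preferential 8%. → 8%.
Line C: polyester → 16.1; nonwoven → 16.1.1; unbleached → 16.1.1.2. Scheduled 18%. Eswyn agreement on 16.1.2: 16.1.1.2 not covered. → 18%.
Line D: polyester → 16.1; woven → 16.1.2; bleached → 16.1.2.3. Scheduled 8%. quota on 16.1.2.3 exhausted → over-quota 15%. → 15%.
Line E: polyester → 16.1; knitted → 16.1.3; dyed → 16.1.3.2. Scheduled 35%. No special measure applies. → 35%.
Sum: 36% + 8% + 18% + 15% + 35% = 112%.

112%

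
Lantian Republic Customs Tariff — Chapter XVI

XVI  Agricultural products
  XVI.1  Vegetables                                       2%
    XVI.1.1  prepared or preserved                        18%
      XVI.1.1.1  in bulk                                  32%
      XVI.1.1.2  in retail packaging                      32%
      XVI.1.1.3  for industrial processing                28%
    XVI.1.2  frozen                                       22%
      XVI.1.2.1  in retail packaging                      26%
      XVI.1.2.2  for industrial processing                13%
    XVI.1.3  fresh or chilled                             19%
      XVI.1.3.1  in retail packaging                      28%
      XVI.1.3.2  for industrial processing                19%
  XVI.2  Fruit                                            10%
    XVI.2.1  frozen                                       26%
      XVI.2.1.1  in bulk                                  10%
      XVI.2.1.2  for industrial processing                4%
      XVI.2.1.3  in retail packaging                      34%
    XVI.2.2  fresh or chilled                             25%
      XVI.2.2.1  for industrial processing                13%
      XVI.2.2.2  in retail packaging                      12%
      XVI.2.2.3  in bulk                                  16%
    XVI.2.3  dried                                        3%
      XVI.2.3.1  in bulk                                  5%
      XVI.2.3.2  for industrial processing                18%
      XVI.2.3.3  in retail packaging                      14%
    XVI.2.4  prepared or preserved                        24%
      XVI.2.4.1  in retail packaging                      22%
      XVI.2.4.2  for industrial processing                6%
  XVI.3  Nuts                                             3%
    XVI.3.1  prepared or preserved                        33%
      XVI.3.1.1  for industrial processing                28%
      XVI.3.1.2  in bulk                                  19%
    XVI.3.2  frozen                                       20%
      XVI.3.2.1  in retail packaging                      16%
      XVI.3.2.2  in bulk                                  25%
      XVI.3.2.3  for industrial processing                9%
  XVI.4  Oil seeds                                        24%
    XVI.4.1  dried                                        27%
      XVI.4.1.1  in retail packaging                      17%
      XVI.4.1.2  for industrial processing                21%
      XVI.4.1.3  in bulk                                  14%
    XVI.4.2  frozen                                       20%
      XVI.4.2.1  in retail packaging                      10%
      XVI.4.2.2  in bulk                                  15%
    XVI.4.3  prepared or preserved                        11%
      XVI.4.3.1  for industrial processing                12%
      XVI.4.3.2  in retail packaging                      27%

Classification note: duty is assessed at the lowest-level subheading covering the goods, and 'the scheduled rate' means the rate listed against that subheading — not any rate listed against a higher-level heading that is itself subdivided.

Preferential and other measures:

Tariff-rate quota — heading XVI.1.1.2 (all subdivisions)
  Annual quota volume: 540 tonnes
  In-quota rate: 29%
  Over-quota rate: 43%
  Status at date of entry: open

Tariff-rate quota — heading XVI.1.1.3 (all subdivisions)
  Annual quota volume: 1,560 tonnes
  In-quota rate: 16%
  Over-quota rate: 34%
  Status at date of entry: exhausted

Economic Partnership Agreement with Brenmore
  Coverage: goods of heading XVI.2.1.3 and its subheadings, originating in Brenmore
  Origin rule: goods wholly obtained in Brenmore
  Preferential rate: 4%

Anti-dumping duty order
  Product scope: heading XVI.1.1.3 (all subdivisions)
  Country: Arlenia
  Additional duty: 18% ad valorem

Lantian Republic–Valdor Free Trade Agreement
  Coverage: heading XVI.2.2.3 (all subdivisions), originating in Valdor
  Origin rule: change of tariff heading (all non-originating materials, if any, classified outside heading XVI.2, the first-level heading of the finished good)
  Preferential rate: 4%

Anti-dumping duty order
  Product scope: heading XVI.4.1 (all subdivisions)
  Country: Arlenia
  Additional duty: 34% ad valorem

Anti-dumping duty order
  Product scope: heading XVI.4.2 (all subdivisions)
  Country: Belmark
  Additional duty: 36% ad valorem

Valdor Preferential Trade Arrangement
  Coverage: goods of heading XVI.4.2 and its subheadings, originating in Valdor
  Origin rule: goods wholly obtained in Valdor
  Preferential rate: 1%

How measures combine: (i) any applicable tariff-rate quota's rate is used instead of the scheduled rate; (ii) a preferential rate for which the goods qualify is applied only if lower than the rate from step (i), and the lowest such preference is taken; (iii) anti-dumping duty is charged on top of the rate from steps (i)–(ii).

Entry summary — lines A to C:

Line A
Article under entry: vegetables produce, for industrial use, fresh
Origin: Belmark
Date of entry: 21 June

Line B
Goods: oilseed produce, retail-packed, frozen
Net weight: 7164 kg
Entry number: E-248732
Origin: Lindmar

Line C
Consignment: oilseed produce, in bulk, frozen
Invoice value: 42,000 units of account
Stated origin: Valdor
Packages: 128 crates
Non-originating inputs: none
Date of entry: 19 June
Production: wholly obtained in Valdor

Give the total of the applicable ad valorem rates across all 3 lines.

30%

Line A: vegetables → XVI.1; fresh → XVI.1.3; for industrial use → XVI.1.3.2. Scheduled 19%. No special measure applies. → 19%.
Line B: oilseed → XVI.4; frozen → XVI.4.2; retail-packed → XVI.4.2.1. Scheduled 10%. No special measure applies. → 10%.
Line C: oilseed → XVI.4; frozen → XVI.4.2; in bulk → XVI.4.2.2. Scheduled 15%. Valdor agreement on XVI.2.2.3: XVI.4.2.2 not covered; Valdor agreement on XVI.4.2: wholly obtained → 1% available; preferential 1%. → 1%.
Sum: 19% + 10% + 1% = 30%.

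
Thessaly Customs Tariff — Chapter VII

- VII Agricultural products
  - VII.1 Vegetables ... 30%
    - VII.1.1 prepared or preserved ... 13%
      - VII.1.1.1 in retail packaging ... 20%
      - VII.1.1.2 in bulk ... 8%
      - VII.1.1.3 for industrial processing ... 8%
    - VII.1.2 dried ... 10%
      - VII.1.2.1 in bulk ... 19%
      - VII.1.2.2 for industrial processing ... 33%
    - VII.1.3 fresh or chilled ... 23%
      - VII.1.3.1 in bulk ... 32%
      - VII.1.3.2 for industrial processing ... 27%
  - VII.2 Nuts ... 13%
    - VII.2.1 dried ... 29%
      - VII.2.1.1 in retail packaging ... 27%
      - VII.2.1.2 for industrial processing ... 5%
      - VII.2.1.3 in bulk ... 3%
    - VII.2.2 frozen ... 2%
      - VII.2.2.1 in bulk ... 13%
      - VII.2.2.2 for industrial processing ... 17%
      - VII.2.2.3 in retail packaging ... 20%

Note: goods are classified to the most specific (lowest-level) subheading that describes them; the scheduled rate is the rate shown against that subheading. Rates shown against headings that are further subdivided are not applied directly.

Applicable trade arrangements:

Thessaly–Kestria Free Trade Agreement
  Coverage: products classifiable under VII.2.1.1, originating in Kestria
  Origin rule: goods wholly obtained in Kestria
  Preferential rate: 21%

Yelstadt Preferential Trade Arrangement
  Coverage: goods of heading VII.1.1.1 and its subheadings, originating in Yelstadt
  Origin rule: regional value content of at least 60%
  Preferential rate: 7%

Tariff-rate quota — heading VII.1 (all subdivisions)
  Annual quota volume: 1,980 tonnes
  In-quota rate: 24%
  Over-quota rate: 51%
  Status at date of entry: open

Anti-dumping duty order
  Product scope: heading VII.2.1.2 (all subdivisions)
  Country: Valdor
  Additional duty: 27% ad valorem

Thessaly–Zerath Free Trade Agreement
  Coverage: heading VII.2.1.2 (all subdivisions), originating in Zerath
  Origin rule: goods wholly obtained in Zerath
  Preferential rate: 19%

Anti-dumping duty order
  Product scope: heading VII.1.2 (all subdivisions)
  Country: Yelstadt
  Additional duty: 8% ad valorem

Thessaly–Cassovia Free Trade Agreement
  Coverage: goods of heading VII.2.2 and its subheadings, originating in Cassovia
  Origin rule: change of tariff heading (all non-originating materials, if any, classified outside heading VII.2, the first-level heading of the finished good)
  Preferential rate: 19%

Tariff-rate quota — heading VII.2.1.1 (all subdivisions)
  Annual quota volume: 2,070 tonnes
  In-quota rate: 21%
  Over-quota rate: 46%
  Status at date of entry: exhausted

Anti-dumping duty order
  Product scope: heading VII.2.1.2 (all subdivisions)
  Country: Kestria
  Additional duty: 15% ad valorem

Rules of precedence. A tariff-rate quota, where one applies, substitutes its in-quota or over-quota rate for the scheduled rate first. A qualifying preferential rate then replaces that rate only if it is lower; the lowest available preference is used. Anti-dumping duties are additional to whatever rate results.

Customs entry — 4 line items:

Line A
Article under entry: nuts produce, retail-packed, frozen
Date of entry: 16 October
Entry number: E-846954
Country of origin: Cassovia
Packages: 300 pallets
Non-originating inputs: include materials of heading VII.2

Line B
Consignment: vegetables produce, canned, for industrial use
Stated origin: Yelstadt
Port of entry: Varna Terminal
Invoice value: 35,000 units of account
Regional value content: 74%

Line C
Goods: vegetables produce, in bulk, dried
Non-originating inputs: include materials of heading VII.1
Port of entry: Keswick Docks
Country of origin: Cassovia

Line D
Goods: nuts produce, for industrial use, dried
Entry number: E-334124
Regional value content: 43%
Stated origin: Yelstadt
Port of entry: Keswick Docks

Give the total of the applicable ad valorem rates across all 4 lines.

Line A: nuts → VII.2; frozen → VII.2.2; retail-packed → VII.2.2.3. Scheduled 20%. Cassovia agreement on VII.2.2: CTH not met. → 20%.
Line B: vegetables → VII.1; canned → VII.1.1; for industrial use → VII.1.1.3. Scheduled 8%. quota on VII.1 open → in-quota 24%; Yelstadt agreement on VII.1.1.1: VII.1.1.3 not covered. → 24%.
Line C: vegetables → VII.1; dried → VII.1.2; in bulk → VII.1.2.1. Scheduled 19%. quota on VII.1 open → in-quota 24%; Cassovia agreement on VII.2.2: VII.1.2.1 not covered. → 24%.
Line D: nuts → VII.2; dried → VII.2.1; for industrial use → VII.2.1.2. Scheduled 5%. Yelstadt agreement on VII.1.1.1: VII.2.1.2 not covered. → 5%.
Sum: 20% + 24% + 24% + 5% = 73%.

73%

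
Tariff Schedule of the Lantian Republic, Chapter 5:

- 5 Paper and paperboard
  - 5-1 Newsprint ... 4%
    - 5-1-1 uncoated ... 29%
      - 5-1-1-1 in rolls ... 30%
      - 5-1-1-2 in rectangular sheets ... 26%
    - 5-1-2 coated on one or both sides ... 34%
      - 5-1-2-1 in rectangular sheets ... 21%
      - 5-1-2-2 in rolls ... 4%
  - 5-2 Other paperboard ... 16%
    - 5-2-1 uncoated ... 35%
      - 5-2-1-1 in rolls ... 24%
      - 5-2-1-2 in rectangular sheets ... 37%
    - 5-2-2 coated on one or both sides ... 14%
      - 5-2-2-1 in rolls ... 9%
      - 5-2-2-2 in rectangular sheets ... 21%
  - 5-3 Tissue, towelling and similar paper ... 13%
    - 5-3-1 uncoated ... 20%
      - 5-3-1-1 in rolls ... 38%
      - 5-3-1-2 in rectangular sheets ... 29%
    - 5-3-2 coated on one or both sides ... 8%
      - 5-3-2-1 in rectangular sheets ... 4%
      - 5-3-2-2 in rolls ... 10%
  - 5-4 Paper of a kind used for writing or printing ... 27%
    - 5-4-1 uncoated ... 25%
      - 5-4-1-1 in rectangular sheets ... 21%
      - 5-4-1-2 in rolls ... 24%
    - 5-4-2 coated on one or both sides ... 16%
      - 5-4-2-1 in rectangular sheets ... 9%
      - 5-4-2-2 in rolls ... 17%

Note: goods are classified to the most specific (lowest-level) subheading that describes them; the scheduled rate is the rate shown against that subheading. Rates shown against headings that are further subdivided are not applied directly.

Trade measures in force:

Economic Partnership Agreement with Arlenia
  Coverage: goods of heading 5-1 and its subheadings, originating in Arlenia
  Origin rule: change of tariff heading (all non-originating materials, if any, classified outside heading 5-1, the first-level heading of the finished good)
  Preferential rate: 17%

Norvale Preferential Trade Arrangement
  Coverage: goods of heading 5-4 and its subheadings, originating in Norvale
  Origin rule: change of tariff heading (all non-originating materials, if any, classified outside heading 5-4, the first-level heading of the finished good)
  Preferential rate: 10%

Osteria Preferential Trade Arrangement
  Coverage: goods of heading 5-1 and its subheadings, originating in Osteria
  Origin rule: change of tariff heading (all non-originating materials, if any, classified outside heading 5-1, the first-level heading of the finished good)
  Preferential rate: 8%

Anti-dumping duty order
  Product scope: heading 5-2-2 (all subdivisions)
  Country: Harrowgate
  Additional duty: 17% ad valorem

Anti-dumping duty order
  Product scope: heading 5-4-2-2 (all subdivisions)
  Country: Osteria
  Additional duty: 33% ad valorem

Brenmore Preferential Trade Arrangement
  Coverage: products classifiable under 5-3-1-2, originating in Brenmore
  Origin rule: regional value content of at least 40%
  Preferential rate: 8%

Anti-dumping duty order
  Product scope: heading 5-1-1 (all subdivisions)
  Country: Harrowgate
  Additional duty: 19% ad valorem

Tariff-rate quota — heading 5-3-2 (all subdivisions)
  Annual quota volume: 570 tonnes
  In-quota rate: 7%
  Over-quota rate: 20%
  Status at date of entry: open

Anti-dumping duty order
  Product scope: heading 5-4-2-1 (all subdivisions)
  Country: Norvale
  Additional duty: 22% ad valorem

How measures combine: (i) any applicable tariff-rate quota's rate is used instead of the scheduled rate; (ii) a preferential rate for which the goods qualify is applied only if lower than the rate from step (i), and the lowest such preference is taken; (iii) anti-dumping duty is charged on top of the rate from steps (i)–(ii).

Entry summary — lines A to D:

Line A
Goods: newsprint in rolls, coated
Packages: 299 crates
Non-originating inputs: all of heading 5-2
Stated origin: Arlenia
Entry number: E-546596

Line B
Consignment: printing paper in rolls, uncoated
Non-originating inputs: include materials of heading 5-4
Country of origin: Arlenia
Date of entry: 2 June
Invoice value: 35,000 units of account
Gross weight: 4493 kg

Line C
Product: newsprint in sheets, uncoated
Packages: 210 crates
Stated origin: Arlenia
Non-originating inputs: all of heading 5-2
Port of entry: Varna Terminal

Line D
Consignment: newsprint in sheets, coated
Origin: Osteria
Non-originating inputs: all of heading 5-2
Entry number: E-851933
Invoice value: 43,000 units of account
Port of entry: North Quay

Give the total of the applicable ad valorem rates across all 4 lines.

53%

Line A: newsprint → 5-1; coated → 5-1-2; in rolls → 5-1-2-2. Scheduled 4%. Arlenia agreement on 5-1: CTH met → 17% available; preference 17% not lower than 4% → no reduction. → 4%.
Line B: printing paper → 5-4; uncoated → 5-4-1; in rolls → 5-4-1-2. Scheduled 24%. Arlenia agreement on 5-1: 5-4-1-2 not covered. → 24%.
Line C: newsprint → 5-1; uncoated → 5-1-1; in sheets → 5-1-1-2. Scheduled 26%. Arlenia agreement on 5-1: CTH met → 17% available; preferential 17%. → 17%.
Line D: newsprint → 5-1; coated → 5-1-2; in sheets → 5-1-2-1. Scheduled 21%. Osteria agreement on 5-1: CTH met → 8% available; preferential 8%. → 8%.
Sum: 4% + 24% + 17% + 8% = 53%.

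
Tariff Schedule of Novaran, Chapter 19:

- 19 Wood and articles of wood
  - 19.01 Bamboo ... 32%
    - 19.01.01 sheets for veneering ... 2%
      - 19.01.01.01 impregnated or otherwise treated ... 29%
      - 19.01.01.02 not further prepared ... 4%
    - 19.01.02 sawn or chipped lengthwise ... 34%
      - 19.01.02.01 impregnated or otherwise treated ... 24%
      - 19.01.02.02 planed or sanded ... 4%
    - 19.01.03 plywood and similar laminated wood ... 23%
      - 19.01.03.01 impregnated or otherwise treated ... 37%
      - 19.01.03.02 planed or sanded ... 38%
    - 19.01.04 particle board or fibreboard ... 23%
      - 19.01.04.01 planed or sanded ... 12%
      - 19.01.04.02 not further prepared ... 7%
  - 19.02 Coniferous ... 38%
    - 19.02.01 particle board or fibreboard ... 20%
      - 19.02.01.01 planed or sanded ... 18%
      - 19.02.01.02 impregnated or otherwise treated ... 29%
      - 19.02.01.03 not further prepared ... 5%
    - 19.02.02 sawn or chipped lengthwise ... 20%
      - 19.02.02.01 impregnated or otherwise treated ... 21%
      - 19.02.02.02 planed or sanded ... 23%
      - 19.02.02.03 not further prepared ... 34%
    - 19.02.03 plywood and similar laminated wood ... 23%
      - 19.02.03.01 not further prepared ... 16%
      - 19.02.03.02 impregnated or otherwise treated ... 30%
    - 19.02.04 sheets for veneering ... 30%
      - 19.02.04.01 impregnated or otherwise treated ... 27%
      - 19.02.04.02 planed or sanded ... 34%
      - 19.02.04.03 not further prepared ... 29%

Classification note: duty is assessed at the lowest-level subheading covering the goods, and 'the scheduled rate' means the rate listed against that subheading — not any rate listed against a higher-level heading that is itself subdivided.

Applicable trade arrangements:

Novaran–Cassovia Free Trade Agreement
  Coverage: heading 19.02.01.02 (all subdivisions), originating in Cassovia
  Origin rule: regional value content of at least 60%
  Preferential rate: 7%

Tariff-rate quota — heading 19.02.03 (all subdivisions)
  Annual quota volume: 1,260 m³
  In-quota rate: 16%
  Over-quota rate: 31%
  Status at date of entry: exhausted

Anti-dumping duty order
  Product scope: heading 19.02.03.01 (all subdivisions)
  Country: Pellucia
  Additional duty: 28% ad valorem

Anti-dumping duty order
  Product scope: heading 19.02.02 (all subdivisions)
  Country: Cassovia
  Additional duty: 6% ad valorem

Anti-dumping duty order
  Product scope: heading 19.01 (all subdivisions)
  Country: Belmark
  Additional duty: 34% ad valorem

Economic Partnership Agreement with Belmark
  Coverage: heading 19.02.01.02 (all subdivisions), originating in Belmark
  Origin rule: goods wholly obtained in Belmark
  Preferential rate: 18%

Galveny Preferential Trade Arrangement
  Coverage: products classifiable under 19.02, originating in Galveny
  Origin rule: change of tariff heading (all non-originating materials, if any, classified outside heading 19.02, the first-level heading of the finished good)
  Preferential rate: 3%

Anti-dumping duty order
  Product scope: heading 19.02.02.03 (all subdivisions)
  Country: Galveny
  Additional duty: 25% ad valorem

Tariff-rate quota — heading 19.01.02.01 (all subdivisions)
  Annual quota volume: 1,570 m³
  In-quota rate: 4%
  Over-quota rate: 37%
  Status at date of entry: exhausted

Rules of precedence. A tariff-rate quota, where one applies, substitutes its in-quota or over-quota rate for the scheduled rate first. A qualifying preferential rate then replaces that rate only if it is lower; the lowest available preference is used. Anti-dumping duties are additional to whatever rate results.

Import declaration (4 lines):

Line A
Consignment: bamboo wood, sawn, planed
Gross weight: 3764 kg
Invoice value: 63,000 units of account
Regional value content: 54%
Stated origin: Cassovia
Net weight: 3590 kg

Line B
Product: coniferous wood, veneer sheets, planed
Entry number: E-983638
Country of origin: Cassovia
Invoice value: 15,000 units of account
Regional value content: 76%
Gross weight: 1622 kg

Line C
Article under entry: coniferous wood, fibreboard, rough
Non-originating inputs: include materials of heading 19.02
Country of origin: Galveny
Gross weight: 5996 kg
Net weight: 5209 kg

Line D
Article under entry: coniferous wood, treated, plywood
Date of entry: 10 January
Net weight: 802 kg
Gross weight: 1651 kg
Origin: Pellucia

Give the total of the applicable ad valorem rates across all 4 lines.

74%

Line A: bamboo → 19.01; sawn → 19.01.02; planed → 19.01.02.02. Scheduled 4%. Cassovia agreement on 19.02.01.02: 19.01.02.02 not covered. → 4%.
Line B: coniferous → 19.02; veneer sheets → 19.02.04; planed → 19.02.04.02. Scheduled 34%. Cassovia agreement on 19.02.01.02: 19.02.04.02 not covered. → 34%.
Line C: coniferous → 19.02; fibreboard → 19.02.01; rough → 19.02.01.03. Scheduled 5%. Galveny agreement on 19.02: CTH not met. → 5%.
Line D: coniferous → 19.02; plywood → 19.02.03; treated → 19.02.03.02. Scheduled 30%. quota on 19.02.03 exhausted → over-quota 31%. → 31%.
Sum: 4% + 34% + 5% + 31% = 74%.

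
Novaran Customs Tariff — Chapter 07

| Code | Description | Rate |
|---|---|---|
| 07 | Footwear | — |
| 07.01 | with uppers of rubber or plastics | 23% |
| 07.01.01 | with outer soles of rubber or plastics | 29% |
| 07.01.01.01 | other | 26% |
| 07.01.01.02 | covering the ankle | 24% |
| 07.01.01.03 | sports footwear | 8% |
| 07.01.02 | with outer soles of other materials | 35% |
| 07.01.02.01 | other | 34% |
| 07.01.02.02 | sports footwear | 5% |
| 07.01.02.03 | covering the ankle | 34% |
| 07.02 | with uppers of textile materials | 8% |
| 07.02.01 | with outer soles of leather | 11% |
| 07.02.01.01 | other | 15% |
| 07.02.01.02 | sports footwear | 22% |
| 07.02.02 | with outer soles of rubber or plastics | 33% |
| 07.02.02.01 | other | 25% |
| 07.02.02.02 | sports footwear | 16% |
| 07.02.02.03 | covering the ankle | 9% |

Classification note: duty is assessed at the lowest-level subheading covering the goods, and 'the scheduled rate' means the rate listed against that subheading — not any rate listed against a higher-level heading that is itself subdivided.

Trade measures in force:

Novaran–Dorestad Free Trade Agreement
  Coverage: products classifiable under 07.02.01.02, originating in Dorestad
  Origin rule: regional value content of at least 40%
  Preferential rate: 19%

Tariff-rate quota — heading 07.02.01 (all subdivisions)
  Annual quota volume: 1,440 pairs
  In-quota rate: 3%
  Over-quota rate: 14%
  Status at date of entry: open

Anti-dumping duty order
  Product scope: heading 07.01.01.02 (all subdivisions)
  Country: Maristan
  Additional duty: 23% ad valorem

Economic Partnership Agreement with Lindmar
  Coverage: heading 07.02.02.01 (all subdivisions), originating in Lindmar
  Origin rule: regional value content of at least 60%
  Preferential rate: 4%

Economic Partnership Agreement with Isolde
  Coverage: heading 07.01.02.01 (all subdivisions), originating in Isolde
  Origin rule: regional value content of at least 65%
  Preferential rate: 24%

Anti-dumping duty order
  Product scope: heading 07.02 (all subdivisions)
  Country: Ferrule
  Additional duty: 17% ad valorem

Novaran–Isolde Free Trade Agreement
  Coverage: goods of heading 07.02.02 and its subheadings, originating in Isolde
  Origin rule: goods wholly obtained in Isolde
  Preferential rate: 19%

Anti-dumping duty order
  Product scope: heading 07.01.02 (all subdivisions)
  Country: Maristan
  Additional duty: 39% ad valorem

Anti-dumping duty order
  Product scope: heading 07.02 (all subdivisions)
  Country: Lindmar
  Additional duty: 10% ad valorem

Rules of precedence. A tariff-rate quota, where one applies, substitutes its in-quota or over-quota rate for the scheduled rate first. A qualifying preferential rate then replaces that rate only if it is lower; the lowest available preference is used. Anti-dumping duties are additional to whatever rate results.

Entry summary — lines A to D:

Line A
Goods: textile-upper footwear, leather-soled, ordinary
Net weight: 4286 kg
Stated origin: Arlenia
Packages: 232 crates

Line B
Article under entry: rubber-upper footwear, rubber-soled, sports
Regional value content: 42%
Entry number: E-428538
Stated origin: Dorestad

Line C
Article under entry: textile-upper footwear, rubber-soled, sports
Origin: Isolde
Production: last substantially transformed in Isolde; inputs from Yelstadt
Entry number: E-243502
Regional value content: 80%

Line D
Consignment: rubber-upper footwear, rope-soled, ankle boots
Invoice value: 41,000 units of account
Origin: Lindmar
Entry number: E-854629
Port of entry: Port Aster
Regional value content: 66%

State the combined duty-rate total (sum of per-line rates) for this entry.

61%

Line A: textile-upper → 07.02; leather-soled → 07.02.01; ordinary → 07.02.01.01. Scheduled 15%. quota on 07.02.01 open → in-quota 3%. → 3%.
Line B: rubber-upper → 07.01; rubber-soled → 07.01.01; sports → 07.01.01.03. Scheduled 8%. Dorestad agreement on 07.02.01.02: 07.01.01.03 not covered. → 8%.
Line C: textile-upper → 07.02; rubber-soled → 07.02.02; sports → 07.02.02.02. Scheduled 16%. Isolde agreement on 07.01.02.01: 07.02.02.02 not covered; Isolde agreement on 07.02.02: not wholly obtained. → 16%.
Line D: rubber-upper → 07.01; rope-soled → 07.01.02; ankle boots → 07.01.02.03. Scheduled 34%. Lindmar agreement on 07.02.02.01: 07.01.02.03 not covered. → 34%.
Sum: 3% + 8% + 16% + 34% = 61%.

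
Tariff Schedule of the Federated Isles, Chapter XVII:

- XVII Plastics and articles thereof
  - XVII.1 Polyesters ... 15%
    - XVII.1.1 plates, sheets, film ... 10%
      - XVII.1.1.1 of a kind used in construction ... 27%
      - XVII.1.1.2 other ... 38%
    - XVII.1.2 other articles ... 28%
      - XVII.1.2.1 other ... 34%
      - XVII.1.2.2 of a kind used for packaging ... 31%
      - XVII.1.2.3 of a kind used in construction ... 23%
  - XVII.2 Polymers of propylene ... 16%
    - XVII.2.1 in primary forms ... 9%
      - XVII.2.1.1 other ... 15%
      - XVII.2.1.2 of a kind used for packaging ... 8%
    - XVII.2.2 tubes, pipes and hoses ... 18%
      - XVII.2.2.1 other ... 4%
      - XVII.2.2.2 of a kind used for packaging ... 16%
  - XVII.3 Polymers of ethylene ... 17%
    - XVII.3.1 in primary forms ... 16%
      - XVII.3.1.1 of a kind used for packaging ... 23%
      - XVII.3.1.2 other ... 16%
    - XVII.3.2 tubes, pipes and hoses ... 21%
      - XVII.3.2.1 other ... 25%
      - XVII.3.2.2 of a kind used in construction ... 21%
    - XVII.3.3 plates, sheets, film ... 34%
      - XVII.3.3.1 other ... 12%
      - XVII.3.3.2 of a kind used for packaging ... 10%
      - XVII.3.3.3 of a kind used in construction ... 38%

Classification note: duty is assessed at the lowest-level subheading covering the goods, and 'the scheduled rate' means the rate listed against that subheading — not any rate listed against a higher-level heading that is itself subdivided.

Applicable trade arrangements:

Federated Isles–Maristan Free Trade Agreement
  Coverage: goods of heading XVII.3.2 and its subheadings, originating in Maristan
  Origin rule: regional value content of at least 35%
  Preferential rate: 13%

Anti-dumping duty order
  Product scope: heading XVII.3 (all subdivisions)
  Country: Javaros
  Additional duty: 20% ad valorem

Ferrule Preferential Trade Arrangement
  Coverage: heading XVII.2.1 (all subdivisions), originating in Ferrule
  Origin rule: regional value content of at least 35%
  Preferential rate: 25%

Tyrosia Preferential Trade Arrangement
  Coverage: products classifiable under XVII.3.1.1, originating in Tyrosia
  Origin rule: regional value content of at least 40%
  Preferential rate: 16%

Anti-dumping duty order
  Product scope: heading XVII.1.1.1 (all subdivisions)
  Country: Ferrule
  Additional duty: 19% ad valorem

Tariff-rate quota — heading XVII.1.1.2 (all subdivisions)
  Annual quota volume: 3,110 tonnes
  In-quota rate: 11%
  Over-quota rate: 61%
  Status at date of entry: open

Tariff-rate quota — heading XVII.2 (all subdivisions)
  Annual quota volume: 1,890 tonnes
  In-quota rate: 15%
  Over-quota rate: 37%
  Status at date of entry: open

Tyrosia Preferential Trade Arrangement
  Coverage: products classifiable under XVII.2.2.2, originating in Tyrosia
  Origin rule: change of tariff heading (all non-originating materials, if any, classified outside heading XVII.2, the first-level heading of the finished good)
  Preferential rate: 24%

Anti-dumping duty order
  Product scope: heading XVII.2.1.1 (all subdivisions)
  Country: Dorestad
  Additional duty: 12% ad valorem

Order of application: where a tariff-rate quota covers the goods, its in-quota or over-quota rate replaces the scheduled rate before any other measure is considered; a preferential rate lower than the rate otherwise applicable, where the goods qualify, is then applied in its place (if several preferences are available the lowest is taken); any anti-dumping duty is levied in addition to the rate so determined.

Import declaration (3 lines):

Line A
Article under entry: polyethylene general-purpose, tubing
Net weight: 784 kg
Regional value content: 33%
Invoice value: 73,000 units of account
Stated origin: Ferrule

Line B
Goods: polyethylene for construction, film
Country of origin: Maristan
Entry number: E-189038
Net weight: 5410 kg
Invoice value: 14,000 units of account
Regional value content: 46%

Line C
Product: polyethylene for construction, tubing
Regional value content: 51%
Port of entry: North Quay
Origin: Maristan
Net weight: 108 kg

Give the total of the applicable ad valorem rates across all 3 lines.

76%

Line A: polyethylene → XVII.3; tubing → XVII.3.2; general-purpose → XVII.3.2.1. Scheduled 25%. Ferrule agreement on XVII.2.1: XVII.3.2.1 not covered. → 25%.
Line B: polyethylene → XVII.3; film → XVII.3.3; for construction → XVII.3.3.3. Scheduled 38%. Maristan agreement on XVII.3.2: XVII.3.3.3 not covered. → 38%.
Line C: polyethylene → XVII.3; tubing → XVII.3.2; for construction → XVII.3.2.2. Scheduled 21%. Maristan agreement on XVII.3.2: RVC ≥ 35% → 13% available; preferential 13%. → 13%.
Sum: 25% + 38% + 13% = 76%.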